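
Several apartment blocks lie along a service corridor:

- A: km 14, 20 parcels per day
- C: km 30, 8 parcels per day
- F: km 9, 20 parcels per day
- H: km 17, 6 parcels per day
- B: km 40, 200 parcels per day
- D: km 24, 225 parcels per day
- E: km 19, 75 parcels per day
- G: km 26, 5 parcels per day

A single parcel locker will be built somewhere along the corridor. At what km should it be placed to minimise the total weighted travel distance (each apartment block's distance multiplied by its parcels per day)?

For a sum of weighted absolute distances on a line, the optimum is the weighted median (not the mean). Total weight W = 559; half-weight = 279.5.
Sort by position and accumulate weight:
  km 9 (F, w=20) → cum 20
  km 14 (A, w=20) → cum 40
  km 17 (H, w=6) → cum 46
  km 19 (E, w=75) → cum 121
  km 24 (D, w=225) → cum 346  ≥ 279.5 → median here
  km 26 (G, w=5) → cum 351
  km 30 (C, w=8) → cum 359
  km 40 (B, w=200) → cum 559
Optimal location: km 24.

x = 24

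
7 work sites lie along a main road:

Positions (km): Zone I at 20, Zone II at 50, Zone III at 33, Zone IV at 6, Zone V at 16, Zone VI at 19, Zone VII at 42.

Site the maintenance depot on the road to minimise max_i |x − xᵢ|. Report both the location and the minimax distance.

The 1-center on a line is the midpoint of the two extreme points: leftmost at 6, rightmost at 50.
Optimal location = (6 + 50)/2 = 28; maximum distance = (50 − 6)/2 = 22.

location 28, max distance 22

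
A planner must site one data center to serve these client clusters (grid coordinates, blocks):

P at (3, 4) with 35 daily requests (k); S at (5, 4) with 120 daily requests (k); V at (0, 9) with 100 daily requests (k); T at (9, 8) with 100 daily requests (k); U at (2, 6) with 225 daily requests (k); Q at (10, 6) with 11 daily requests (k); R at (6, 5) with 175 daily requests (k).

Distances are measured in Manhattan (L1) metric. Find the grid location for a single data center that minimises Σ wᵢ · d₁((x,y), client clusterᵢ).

Manhattan distance separates: Σwᵢ(|x−xᵢ|+|y−yᵢ|) = Σwᵢ|x−xᵢ| + Σwᵢ|y−yᵢ|, so x and y are optimised independently as 1-D weighted medians.
Total weight W = 766; half = 383.
x-coordinate, sorted with cumulative weight:
  x=0 (V, w=100) cum 100
  x=2 (U, w=225) cum 325
  x=3 (P, w=35) cum 360
  x=5 (S, w=120) cum 480  ← median
  x=6 (R, w=175) cum 655
  x=9 (T, w=100) cum 755
  x=10 (Q, w=11) cum 766
⇒ x* = 5
y-coordinate, sorted with cumulative weight:
  y=4 (P, w=35) cum 35
  y=4 (S, w=120) cum 155
  y=5 (R, w=175) cum 330
  y=6 (U, w=225) cum 555  ← median
  y=6 (Q, w=11) cum 566
  y=8 (T, w=100) cum 666
  y=9 (V, w=100) cum 766
⇒ y* = 6

(5, 6)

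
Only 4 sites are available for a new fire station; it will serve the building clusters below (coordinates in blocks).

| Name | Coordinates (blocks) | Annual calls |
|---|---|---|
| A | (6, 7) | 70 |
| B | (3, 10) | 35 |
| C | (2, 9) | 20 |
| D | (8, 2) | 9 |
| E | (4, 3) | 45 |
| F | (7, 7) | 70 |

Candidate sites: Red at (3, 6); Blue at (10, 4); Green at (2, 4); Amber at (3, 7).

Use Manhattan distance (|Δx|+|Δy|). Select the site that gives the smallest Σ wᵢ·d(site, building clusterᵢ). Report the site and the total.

Total weighted distance at each candidate:
  Red (3, 6): total = 1111
  Blue (10, 4): total = 1976
  Green (2, 4): total = 1602
  Amber (3, 7): total = 970
Minimum is at Amber with total 970 blocks.

Amber, total 970 blocks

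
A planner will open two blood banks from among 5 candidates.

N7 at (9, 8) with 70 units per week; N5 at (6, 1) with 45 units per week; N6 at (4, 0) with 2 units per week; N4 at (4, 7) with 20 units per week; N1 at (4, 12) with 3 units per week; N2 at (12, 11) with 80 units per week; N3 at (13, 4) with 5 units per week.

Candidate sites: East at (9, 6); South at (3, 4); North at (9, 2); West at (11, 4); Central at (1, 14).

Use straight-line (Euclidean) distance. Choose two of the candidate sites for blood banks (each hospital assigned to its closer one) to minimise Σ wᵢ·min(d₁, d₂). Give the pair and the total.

{East, North}, total 907.3

Evaluate every pair (each demand assigned to the nearer of the two):
  {East, North}: total = 907.3
  {East, South}: total = 914.7
  {East, Central}: total = 1019.6
  {East, West}: total = 1019.9
  {South, West}: total = 1175.3
  {North, West}: total = 1215.1
  {West, Central}: total = 1330.4
  {South, North}: total = 1439.3
  {North, Central}: total = 1506.6
  {South, Central}: total = 1740.1
Best pair: {East, North} with total 907.3.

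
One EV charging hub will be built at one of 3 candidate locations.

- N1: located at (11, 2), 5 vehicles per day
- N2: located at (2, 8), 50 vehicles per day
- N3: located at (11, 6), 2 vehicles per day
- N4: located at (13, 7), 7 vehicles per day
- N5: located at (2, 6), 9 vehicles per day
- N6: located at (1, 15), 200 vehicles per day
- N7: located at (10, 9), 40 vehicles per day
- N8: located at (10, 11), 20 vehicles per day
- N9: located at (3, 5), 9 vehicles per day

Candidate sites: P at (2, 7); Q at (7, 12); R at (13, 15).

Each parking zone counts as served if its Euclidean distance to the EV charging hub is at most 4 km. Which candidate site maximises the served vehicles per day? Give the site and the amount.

Coverage radius r = 4 km; a point is covered iff (Δx)²+(Δy)² ≤ 4² = 16.
  P (2, 7): covers {N2, N5, N9} → 68
  Q (7, 12): covers {N8} → 20
  R (13, 15): covers {none} → 0
Maximum coverage at P: 68 vehicles per day.

P, covering 68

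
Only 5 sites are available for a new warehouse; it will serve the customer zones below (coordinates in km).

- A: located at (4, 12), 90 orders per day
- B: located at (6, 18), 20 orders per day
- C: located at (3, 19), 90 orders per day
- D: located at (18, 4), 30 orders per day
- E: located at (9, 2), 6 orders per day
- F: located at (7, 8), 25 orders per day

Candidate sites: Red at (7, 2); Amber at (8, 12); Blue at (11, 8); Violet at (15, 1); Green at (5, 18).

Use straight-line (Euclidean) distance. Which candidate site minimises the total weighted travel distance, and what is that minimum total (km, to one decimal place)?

Total weighted distance at each candidate:
  Red (7, 2): total = 3329.4
  Amber (8, 12): total = 1808.3
  Blue (11, 8): total = 2553.2
  Violet (15, 1): total = 4161.3
  Green (5, 18): total = 1695.7
Minimum is at Green with total 1695.7 km.

Green, total 1695.7 km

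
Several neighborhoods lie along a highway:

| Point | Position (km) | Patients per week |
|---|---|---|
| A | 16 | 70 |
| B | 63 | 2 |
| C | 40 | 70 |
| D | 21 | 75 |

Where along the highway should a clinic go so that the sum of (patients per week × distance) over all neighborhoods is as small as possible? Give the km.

x = 21

For a sum of weighted absolute distances on a line, the optimum is the weighted median (not the mean). Total weight W = 217; half-weight = 108.5.
Sort by position and accumulate weight:
  km 16 (A, w=70) → cum 70
  km 21 (D, w=75) → cum 145  ≥ 108.5 → median here
  km 40 (C, w=70) → cum 215
  km 63 (B, w=2) → cum 217
Optimal location: km 21.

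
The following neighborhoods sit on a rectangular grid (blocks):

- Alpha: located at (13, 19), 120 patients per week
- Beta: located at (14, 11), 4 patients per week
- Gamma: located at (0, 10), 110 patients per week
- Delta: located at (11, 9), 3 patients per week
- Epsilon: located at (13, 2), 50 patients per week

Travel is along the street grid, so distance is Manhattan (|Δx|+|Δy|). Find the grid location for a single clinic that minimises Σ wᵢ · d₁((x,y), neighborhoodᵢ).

Manhattan distance separates: Σwᵢ(|x−xᵢ|+|y−yᵢ|) = Σwᵢ|x−xᵢ| + Σwᵢ|y−yᵢ|, so x and y are optimised independently as 1-D weighted medians.
Total weight W = 287; half = 143.5.
x-coordinate, sorted with cumulative weight:
  x=0 (Gamma, w=110) cum 110
  x=11 (Delta, w=3) cum 113
  x=13 (Alpha, w=120) cum 233  ← median
  x=13 (Epsilon, w=50) cum 283
  x=14 (Beta, w=4) cum 287
⇒ x* = 13
y-coordinate, sorted with cumulative weight:
  y=2 (Epsilon, w=50) cum 50
  y=9 (Delta, w=3) cum 53
  y=10 (Gamma, w=110) cum 163  ← median
  y=11 (Beta, w=4) cum 167
  y=19 (Alpha, w=120) cum 287
⇒ y* = 10

(13, 10)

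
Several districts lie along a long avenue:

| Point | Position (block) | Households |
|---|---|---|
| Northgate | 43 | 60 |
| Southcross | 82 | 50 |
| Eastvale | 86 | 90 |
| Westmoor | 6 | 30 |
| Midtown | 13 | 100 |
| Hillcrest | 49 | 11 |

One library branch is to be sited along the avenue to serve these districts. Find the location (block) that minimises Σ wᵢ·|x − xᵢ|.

x = 43

For a sum of weighted absolute distances on a line, the optimum is the weighted median (not the mean). Total weight W = 341; half-weight = 170.5.
Sort by position and accumulate weight:
  block 6 (Westmoor, w=30) → cum 30
  block 13 (Midtown, w=100) → cum 130
  block 43 (Northgate, w=60) → cum 190  ≥ 170.5 → median here
  block 49 (Hillcrest, w=11) → cum 201
  block 82 (Southcross, w=50) → cum 251
  block 86 (Eastvale, w=90) → cum 341
Optimal location: block 43.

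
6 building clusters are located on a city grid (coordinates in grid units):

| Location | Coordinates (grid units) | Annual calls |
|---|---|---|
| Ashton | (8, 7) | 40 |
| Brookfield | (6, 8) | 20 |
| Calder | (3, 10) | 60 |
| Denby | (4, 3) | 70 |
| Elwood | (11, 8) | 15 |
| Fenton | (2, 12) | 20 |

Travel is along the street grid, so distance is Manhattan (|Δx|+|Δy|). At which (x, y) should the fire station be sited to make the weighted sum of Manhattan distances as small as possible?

(4, 8)

Manhattan distance separates: Σwᵢ(|x−xᵢ|+|y−yᵢ|) = Σwᵢ|x−xᵢ| + Σwᵢ|y−yᵢ|, so x and y are optimised independently as 1-D weighted medians.
Total weight W = 225; half = 112.5.
x-coordinate, sorted with cumulative weight:
  x=2 (Fenton, w=20) cum 20
  x=3 (Calder, w=60) cum 80
  x=4 (Denby, w=70) cum 150  ← median
  x=6 (Brookfield, w=20) cum 170
  x=8 (Ashton, w=40) cum 210
  x=11 (Elwood, w=15) cum 225
⇒ x* = 4
y-coordinate, sorted with cumulative weight:
  y=3 (Denby, w=70) cum 70
  y=7 (Ashton, w=40) cum 110
  y=8 (Brookfield, w=20) cum 130  ← median
  y=8 (Elwood, w=15) cum 145
  y=10 (Calder, w=60) cum 205
  y=12 (Fenton, w=20) cum 225
⇒ y* = 8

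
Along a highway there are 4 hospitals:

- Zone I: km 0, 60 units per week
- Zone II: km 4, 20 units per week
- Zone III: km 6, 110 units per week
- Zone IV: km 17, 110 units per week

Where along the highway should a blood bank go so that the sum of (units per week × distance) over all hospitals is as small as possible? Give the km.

For a sum of weighted absolute distances on a line, the optimum is the weighted median (not the mean). Total weight W = 300; half-weight = 150.
Sort by position and accumulate weight:
  km 0 (Zone I, w=60) → cum 60
  km 4 (Zone II, w=20) → cum 80
  km 6 (Zone III, w=110) → cum 190  ≥ 150 → median here
  km 17 (Zone IV, w=110) → cum 300
Optimal location: km 6.

x = 6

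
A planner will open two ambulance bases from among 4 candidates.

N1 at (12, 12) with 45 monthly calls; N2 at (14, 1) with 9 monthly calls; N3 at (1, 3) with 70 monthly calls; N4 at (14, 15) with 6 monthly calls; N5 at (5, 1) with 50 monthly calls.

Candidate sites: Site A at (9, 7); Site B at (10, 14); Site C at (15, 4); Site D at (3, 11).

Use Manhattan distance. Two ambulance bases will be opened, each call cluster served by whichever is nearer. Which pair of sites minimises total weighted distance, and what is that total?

{Site A, Site B}, total 1649

Evaluate every pair (each demand assigned to the nearer of the two):
  {Site A, Site B}: total = 1649
  {Site B, Site D}: total = 1663
  {Site A, Site D}: total = 1737
  {Site A, Site C}: total = 1808
  {Site C, Site D}: total = 1858
  {Site B, Site C}: total = 1946
Best pair: {Site A, Site B} with total 1649.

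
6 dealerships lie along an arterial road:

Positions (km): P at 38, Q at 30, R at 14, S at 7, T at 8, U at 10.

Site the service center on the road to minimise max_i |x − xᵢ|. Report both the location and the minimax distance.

location 22.5, max distance 15.5

The 1-center on a line is the midpoint of the two extreme points: leftmost at 7, rightmost at 38.
Optimal location = (7 + 38)/2 = 22.5; maximum distance = (38 − 7)/2 = 15.5.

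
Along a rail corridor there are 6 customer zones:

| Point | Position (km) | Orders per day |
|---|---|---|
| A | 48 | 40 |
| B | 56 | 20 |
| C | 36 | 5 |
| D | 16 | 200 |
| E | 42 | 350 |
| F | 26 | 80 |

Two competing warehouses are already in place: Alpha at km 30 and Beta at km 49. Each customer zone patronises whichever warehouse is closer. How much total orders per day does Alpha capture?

The indifferent point is the midpoint (30+49)/2 = 39.5; customer zones left of it (closer to Alpha at 30) go to Alpha, those right go to Beta.
  D at 16 (w=200) → Alpha
  F at 26 (w=80) → Alpha
  C at 36 (w=5) → Alpha
  E at 42 (w=350) → Beta
  A at 48 (w=40) → Beta
  B at 56 (w=20) → Beta
Alpha captures 285; Beta captures 410.

285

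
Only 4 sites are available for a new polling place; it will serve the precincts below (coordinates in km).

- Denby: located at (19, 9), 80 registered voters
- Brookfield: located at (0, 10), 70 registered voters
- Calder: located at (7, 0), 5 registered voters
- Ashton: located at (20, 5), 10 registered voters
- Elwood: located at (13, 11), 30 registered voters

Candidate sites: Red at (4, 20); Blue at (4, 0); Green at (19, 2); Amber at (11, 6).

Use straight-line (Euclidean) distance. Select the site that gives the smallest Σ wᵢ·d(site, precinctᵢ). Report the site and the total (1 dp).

Total weighted distance at each candidate:
  Red (4, 20): total = 2944.3
  Blue (4, 0): total = 2762.4
  Green (19, 2): total = 2420.0
  Amber (11, 6): total = 1791.0
Minimum is at Amber with total 1791.0 km.

Amber, total 1791.0 km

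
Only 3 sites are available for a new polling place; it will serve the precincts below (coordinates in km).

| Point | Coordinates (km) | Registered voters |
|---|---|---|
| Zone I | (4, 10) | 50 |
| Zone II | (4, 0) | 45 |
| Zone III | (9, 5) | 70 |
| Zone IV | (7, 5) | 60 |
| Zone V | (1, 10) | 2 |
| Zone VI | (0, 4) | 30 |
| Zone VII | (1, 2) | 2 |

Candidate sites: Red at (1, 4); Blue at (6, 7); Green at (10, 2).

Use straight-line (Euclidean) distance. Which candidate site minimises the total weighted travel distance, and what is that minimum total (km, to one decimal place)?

Total weighted distance at each candidate:
  Red (1, 4): total = 1535.7
  Blue (6, 7): total = 1121.5
  Green (10, 2): total = 1608.5
Minimum is at Blue with total 1121.5 km.

Blue, total 1121.5 km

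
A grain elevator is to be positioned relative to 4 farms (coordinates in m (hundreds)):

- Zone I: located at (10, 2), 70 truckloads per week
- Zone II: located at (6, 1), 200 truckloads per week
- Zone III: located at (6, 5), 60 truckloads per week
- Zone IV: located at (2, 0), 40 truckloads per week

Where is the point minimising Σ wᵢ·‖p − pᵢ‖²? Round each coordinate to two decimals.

(6.32, 1.73)

The minimiser of Σwᵢ‖p−pᵢ‖² is the weighted centroid p* = (Σwᵢpᵢ)/(Σwᵢ).
Σwᵢ = 370.
Σwᵢxᵢ = 70·10 + 200·6 + 60·6 + 40·2 = 2340.
Σwᵢyᵢ = 70·2 + 200·1 + 60·5 + 40·0 = 640.
x* = 2340/370 = 6.32, y* = 640/370 = 1.73.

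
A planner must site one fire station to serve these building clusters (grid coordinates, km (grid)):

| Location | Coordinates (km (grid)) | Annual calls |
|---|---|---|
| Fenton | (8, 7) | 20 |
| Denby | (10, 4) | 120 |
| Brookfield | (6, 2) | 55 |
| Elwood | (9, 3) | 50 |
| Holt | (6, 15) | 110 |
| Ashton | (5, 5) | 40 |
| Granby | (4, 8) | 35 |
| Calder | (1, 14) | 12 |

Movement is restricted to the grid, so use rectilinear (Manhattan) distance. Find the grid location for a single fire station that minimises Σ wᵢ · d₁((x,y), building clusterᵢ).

(6, 4)

Manhattan distance separates: Σwᵢ(|x−xᵢ|+|y−yᵢ|) = Σwᵢ|x−xᵢ| + Σwᵢ|y−yᵢ|, so x and y are optimised independently as 1-D weighted medians.
Total weight W = 442; half = 221.
x-coordinate, sorted with cumulative weight:
  x=1 (Calder, w=12) cum 12
  x=4 (Granby, w=35) cum 47
  x=5 (Ashton, w=40) cum 87
  x=6 (Brookfield, w=55) cum 142
  x=6 (Holt, w=110) cum 252  ← median
  x=8 (Fenton, w=20) cum 272
  x=9 (Elwood, w=50) cum 322
  x=10 (Denby, w=120) cum 442
⇒ x* = 6
y-coordinate, sorted with cumulative weight:
  y=2 (Brookfield, w=55) cum 55
  y=3 (Elwood, w=50) cum 105
  y=4 (Denby, w=120) cum 225  ← median
  y=5 (Ashton, w=40) cum 265
  y=7 (Fenton, w=20) cum 285
  y=8 (Granby, w=35) cum 320
  y=14 (Calder, w=12) cum 332
  y=15 (Holt, w=110) cum 442
⇒ y* = 4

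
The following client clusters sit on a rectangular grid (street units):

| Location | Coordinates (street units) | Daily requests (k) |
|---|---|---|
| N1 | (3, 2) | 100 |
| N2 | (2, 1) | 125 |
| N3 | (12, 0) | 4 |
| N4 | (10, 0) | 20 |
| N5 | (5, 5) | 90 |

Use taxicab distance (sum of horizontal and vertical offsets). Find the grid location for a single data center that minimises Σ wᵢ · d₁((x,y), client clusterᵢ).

Manhattan distance separates: Σwᵢ(|x−xᵢ|+|y−yᵢ|) = Σwᵢ|x−xᵢ| + Σwᵢ|y−yᵢ|, so x and y are optimised independently as 1-D weighted medians.
Total weight W = 339; half = 169.5.
x-coordinate, sorted with cumulative weight:
  x=2 (N2, w=125) cum 125
  x=3 (N1, w=100) cum 225  ← median
  x=5 (N5, w=90) cum 315
  x=10 (N4, w=20) cum 335
  x=12 (N3, w=4) cum 339
⇒ x* = 3
y-coordinate, sorted with cumulative weight:
  y=0 (N3, w=4) cum 4
  y=0 (N4, w=20) cum 24
  y=1 (N2, w=125) cum 149
  y=2 (N1, w=100) cum 249  ← median
  y=5 (N5, w=90) cum 339
⇒ y* = 2

(3, 2)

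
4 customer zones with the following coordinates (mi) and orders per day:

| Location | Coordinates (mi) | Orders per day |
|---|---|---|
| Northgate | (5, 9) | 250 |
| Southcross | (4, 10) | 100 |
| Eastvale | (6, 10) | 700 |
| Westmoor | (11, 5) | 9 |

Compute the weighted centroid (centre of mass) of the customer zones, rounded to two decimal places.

(5.62, 9.72)

The minimiser of Σwᵢ‖p−pᵢ‖² is the weighted centroid p* = (Σwᵢpᵢ)/(Σwᵢ).
Σwᵢ = 1059.
Σwᵢxᵢ = 250·5 + 100·4 + 700·6 + 9·11 = 5949.
Σwᵢyᵢ = 250·9 + 100·10 + 700·10 + 9·5 = 10295.
x* = 5949/1059 = 5.62, y* = 10295/1059 = 9.72.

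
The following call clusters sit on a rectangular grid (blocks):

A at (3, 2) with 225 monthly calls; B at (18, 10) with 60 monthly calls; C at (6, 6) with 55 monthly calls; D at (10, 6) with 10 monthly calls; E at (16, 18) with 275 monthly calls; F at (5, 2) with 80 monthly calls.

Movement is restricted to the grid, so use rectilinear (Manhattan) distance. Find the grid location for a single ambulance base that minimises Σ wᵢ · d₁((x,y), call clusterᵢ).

(6, 6)

Manhattan distance separates: Σwᵢ(|x−xᵢ|+|y−yᵢ|) = Σwᵢ|x−xᵢ| + Σwᵢ|y−yᵢ|, so x and y are optimised independently as 1-D weighted medians.
Total weight W = 705; half = 352.5.
x-coordinate, sorted with cumulative weight:
  x=3 (A, w=225) cum 225
  x=5 (F, w=80) cum 305
  x=6 (C, w=55) cum 360  ← median
  x=10 (D, w=10) cum 370
  x=16 (E, w=275) cum 645
  x=18 (B, w=60) cum 705
⇒ x* = 6
y-coordinate, sorted with cumulative weight:
  y=2 (A, w=225) cum 225
  y=2 (F, w=80) cum 305
  y=6 (C, w=55) cum 360  ← median
  y=6 (D, w=10) cum 370
  y=10 (B, w=60) cum 430
  y=18 (E, w=275) cum 705
⇒ y* = 6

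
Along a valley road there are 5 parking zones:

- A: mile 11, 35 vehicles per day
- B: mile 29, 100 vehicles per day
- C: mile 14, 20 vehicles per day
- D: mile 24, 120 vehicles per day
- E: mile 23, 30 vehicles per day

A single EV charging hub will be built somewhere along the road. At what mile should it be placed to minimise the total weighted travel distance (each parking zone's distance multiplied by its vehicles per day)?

x = 24

For a sum of weighted absolute distances on a line, the optimum is the weighted median (not the mean). Total weight W = 305; half-weight = 152.5.
Sort by position and accumulate weight:
  mile 11 (A, w=35) → cum 35
  mile 14 (C, w=20) → cum 55
  mile 23 (E, w=30) → cum 85
  mile 24 (D, w=120) → cum 205  ≥ 152.5 → median here
  mile 29 (B, w=100) → cum 305
Optimal location: mile 24.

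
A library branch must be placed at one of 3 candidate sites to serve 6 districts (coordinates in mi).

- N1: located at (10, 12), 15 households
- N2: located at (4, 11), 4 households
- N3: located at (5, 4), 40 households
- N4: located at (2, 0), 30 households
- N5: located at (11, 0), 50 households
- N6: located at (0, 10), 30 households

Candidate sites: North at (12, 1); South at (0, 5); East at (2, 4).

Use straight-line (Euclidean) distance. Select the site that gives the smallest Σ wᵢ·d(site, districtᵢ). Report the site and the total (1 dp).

East, total 1121.0 mi

Total weighted distance at each candidate:
  North (12, 1): total = 1345.8
  South (0, 5): total = 1331.6
  East (2, 4): total = 1121.0
Minimum is at East with total 1121.0 mi.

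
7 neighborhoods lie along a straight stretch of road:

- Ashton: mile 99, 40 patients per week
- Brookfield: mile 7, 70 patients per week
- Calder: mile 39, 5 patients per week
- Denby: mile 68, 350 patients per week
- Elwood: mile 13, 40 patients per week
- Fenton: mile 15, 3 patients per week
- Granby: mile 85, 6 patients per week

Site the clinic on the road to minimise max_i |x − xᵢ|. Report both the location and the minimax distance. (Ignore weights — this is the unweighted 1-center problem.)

The 1-center on a line is the midpoint of the two extreme points: leftmost at 7, rightmost at 99.
Optimal location = (7 + 99)/2 = 53; maximum distance = (99 − 7)/2 = 46.

location 53, max distance 46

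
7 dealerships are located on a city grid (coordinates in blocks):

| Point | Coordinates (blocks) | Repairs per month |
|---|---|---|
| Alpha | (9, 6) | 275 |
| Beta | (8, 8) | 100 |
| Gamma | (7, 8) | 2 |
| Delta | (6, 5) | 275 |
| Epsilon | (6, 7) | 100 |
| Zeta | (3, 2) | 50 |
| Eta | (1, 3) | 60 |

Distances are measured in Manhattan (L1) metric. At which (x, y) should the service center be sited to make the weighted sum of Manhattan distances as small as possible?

(6, 6)

Manhattan distance separates: Σwᵢ(|x−xᵢ|+|y−yᵢ|) = Σwᵢ|x−xᵢ| + Σwᵢ|y−yᵢ|, so x and y are optimised independently as 1-D weighted medians.
Total weight W = 862; half = 431.
x-coordinate, sorted with cumulative weight:
  x=1 (Eta, w=60) cum 60
  x=3 (Zeta, w=50) cum 110
  x=6 (Delta, w=275) cum 385
  x=6 (Epsilon, w=100) cum 485  ← median
  x=7 (Gamma, w=2) cum 487
  x=8 (Beta, w=100) cum 587
  x=9 (Alpha, w=275) cum 862
⇒ x* = 6
y-coordinate, sorted with cumulative weight:
  y=2 (Zeta, w=50) cum 50
  y=3 (Eta, w=60) cum 110
  y=5 (Delta, w=275) cum 385
  y=6 (Alpha, w=275) cum 660  ← median
  y=7 (Epsilon, w=100) cum 760
  y=8 (Beta, w=100) cum 860
  y=8 (Gamma, w=2) cum 862
⇒ y* = 6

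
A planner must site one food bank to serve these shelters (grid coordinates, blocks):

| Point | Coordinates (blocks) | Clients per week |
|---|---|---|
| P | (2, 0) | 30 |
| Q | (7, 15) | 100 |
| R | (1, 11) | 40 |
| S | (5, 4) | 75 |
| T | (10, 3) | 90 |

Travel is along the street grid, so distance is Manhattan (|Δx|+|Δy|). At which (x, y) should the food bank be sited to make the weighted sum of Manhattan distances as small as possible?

Manhattan distance separates: Σwᵢ(|x−xᵢ|+|y−yᵢ|) = Σwᵢ|x−xᵢ| + Σwᵢ|y−yᵢ|, so x and y are optimised independently as 1-D weighted medians.
Total weight W = 335; half = 167.5.
x-coordinate, sorted with cumulative weight:
  x=1 (R, w=40) cum 40
  x=2 (P, w=30) cum 70
  x=5 (S, w=75) cum 145
  x=7 (Q, w=100) cum 245  ← median
  x=10 (T, w=90) cum 335
⇒ x* = 7
y-coordinate, sorted with cumulative weight:
  y=0 (P, w=30) cum 30
  y=3 (T, w=90) cum 120
  y=4 (S, w=75) cum 195  ← median
  y=11 (R, w=40) cum 235
  y=15 (Q, w=100) cum 335
⇒ y* = 4

(7, 4)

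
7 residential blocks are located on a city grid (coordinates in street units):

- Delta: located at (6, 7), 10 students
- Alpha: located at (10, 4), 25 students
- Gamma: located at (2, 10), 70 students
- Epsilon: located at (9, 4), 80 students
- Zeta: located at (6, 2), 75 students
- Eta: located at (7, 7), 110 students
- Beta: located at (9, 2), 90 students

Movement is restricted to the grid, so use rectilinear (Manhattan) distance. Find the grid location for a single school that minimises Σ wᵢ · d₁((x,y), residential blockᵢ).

Manhattan distance separates: Σwᵢ(|x−xᵢ|+|y−yᵢ|) = Σwᵢ|x−xᵢ| + Σwᵢ|y−yᵢ|, so x and y are optimised independently as 1-D weighted medians.
Total weight W = 460; half = 230.
x-coordinate, sorted with cumulative weight:
  x=2 (Gamma, w=70) cum 70
  x=6 (Delta, w=10) cum 80
  x=6 (Zeta, w=75) cum 155
  x=7 (Eta, w=110) cum 265  ← median
  x=9 (Epsilon, w=80) cum 345
  x=9 (Beta, w=90) cum 435
  x=10 (Alpha, w=25) cum 460
⇒ x* = 7
y-coordinate, sorted with cumulative weight:
  y=2 (Zeta, w=75) cum 75
  y=2 (Beta, w=90) cum 165
  y=4 (Alpha, w=25) cum 190
  y=4 (Epsilon, w=80) cum 270  ← median
  y=7 (Delta, w=10) cum 280
  y=7 (Eta, w=110) cum 390
  y=10 (Gamma, w=70) cum 460
⇒ y* = 4

(7, 4)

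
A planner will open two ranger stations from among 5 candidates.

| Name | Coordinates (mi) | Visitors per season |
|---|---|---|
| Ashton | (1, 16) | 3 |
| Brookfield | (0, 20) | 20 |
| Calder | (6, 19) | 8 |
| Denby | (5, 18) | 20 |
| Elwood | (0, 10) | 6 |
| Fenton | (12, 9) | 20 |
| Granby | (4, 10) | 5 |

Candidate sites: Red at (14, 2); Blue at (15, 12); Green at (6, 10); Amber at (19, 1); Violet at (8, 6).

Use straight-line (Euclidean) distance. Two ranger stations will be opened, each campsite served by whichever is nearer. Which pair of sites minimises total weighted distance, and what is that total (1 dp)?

Evaluate every pair (each demand assigned to the nearer of the two):
  {Blue, Green}: total = 620.8
  {Green, Violet}: total = 635.9
  {Red, Green}: total = 657.6
  {Green, Amber}: total = 657.6
  {Blue, Violet}: total = 850.4
  {Red, Violet}: total = 893.7
  {Amber, Violet}: total = 893.7
  {Red, Blue}: total = 939.7
  {Blue, Amber}: total = 939.7
  {Red, Amber}: total = 1337.2
Best pair: {Blue, Green} with total 620.8.

{Blue, Green}, total 620.8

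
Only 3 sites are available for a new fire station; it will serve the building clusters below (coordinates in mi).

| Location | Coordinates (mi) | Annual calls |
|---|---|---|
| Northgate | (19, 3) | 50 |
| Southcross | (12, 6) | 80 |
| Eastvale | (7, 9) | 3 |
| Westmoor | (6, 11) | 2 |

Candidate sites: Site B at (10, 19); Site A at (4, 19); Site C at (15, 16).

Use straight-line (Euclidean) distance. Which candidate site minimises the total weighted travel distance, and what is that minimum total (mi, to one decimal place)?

Site C, total 1567.8 mi

Total weighted distance at each candidate:
  Site B (10, 19): total = 2019.3
  Site A (4, 19): total = 2365.5
  Site C (15, 16): total = 1567.8
Minimum is at Site C with total 1567.8 mi.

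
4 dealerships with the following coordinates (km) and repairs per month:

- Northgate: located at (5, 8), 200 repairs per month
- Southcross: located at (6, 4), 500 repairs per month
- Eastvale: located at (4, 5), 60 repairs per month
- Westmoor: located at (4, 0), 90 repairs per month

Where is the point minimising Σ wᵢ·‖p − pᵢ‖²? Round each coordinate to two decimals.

(5.41, 4.59)

The minimiser of Σwᵢ‖p−pᵢ‖² is the weighted centroid p* = (Σwᵢpᵢ)/(Σwᵢ).
Σwᵢ = 850.
Σwᵢxᵢ = 200·5 + 500·6 + 60·4 + 90·4 = 4600.
Σwᵢyᵢ = 200·8 + 500·4 + 60·5 + 90·0 = 3900.
x* = 4600/850 = 5.41, y* = 3900/850 = 4.59.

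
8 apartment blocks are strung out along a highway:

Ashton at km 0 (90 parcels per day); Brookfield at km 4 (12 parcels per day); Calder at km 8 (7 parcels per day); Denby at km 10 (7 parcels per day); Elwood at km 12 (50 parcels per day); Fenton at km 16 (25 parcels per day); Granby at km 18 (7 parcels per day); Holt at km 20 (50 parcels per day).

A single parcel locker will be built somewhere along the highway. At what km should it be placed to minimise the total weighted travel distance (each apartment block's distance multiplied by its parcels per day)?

For a sum of weighted absolute distances on a line, the optimum is the weighted median (not the mean). Total weight W = 248; half-weight = 124.
Sort by position and accumulate weight:
  km 0 (Ashton, w=90) → cum 90
  km 4 (Brookfield, w=12) → cum 102
  km 8 (Calder, w=7) → cum 109
  km 10 (Denby, w=7) → cum 116
  km 12 (Elwood, w=50) → cum 166  ≥ 124 → median here
  km 16 (Fenton, w=25) → cum 191
  km 18 (Granby, w=7) → cum 198
  km 20 (Holt, w=50) → cum 248
Optimal location: km 12.

x = 12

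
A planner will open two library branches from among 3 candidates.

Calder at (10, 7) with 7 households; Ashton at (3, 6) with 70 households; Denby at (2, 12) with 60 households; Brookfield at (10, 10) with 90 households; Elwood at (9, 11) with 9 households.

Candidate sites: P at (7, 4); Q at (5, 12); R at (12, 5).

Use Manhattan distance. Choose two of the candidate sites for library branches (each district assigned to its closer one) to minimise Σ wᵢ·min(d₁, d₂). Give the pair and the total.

{P, Q}, total 1317

Evaluate every pair (each demand assigned to the nearer of the two):
  {P, Q}: total = 1317
  {Q, R}: total = 1443
  {P, R}: total = 1939
Best pair: {P, Q} with total 1317.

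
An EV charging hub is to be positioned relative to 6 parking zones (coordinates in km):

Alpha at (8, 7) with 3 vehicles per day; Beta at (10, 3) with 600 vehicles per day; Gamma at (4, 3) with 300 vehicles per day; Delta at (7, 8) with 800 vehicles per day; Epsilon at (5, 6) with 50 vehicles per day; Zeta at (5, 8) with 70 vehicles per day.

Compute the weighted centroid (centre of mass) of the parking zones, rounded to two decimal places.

The minimiser of Σwᵢ‖p−pᵢ‖² is the weighted centroid p* = (Σwᵢpᵢ)/(Σwᵢ).
Σwᵢ = 1823.
Σwᵢxᵢ = 3·8 + 600·10 + 300·4 + 800·7 + 50·5 + 70·5 = 13424.
Σwᵢyᵢ = 3·7 + 600·3 + 300·3 + 800·8 + 50·6 + 70·8 = 9981.
x* = 13424/1823 = 7.36, y* = 9981/1823 = 5.48.

(7.36, 5.48)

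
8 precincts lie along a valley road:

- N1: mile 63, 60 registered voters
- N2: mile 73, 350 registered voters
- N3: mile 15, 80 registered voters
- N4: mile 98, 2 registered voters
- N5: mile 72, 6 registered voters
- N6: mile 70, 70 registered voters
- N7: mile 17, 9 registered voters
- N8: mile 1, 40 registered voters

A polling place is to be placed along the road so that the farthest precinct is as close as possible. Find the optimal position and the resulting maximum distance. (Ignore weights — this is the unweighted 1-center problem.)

The 1-center on a line is the midpoint of the two extreme points: leftmost at 1, rightmost at 98.
Optimal location = (1 + 98)/2 = 49.5; maximum distance = (98 − 1)/2 = 48.5.

location 49.5, max distance 48.5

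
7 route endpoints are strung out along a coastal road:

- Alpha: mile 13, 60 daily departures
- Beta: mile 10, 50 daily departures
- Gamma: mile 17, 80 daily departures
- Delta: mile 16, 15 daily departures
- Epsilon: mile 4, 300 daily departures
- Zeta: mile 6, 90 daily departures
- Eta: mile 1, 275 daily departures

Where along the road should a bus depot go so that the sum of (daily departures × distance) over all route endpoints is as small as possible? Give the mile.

For a sum of weighted absolute distances on a line, the optimum is the weighted median (not the mean). Total weight W = 870; half-weight = 435.
Sort by position and accumulate weight:
  mile 1 (Eta, w=275) → cum 275
  mile 4 (Epsilon, w=300) → cum 575  ≥ 435 → median here
  mile 6 (Zeta, w=90) → cum 665
  mile 10 (Beta, w=50) → cum 715
  mile 13 (Alpha, w=60) → cum 775
  mile 16 (Delta, w=15) → cum 790
  mile 17 (Gamma, w=80) → cum 870
Optimal location: mile 4.

x = 4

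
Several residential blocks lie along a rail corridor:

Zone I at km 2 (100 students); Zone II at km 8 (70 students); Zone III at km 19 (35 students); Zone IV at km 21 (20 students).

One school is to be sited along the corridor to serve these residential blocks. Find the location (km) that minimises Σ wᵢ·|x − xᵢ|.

x = 8

For a sum of weighted absolute distances on a line, the optimum is the weighted median (not the mean). Total weight W = 225; half-weight = 112.5.
Sort by position and accumulate weight:
  km 2 (Zone I, w=100) → cum 100
  km 8 (Zone II, w=70) → cum 170  ≥ 112.5 → median here
  km 19 (Zone III, w=35) → cum 205
  km 21 (Zone IV, w=20) → cum 225
Optimal location: km 8.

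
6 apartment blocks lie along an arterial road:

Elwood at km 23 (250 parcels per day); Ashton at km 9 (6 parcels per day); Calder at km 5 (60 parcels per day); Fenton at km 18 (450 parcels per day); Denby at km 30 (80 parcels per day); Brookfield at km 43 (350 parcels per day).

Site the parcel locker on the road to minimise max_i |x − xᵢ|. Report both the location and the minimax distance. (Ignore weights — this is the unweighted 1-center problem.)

The 1-center on a line is the midpoint of the two extreme points: leftmost at 5, rightmost at 43.
Optimal location = (5 + 43)/2 = 24; maximum distance = (43 − 5)/2 = 19.

location 24, max distance 19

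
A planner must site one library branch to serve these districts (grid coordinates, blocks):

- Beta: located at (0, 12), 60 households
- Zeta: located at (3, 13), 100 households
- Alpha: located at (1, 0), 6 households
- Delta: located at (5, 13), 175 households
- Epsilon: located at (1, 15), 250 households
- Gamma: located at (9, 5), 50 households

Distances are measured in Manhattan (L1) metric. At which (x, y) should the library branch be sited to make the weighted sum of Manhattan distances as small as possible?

Manhattan distance separates: Σwᵢ(|x−xᵢ|+|y−yᵢ|) = Σwᵢ|x−xᵢ| + Σwᵢ|y−yᵢ|, so x and y are optimised independently as 1-D weighted medians.
Total weight W = 641; half = 320.5.
x-coordinate, sorted with cumulative weight:
  x=0 (Beta, w=60) cum 60
  x=1 (Alpha, w=6) cum 66
  x=1 (Epsilon, w=250) cum 316
  x=3 (Zeta, w=100) cum 416  ← median
  x=5 (Delta, w=175) cum 591
  x=9 (Gamma, w=50) cum 641
⇒ x* = 3
y-coordinate, sorted with cumulative weight:
  y=0 (Alpha, w=6) cum 6
  y=5 (Gamma, w=50) cum 56
  y=12 (Beta, w=60) cum 116
  y=13 (Zeta, w=100) cum 216
  y=13 (Delta, w=175) cum 391  ← median
  y=15 (Epsilon, w=250) cum 641
⇒ y* = 13

(3, 13)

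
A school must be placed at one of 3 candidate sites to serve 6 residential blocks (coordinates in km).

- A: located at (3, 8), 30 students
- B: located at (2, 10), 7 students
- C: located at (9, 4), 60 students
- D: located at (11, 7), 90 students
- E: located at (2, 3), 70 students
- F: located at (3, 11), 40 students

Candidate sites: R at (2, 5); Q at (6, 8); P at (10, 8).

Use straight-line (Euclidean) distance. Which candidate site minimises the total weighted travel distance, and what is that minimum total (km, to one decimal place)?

Q, total 1498.1 km

Total weighted distance at each candidate:
  R (2, 5): total = 1767.2
  Q (6, 8): total = 1498.1
  P (10, 8): total = 1607.4
Minimum is at Q with total 1498.1 km.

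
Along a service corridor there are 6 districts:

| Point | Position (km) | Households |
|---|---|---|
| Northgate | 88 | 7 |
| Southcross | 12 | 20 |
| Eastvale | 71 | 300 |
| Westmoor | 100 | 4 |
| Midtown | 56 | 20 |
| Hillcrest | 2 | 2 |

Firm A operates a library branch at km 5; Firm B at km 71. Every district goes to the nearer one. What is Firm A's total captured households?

The indifferent point is the midpoint (5+71)/2 = 38; districts left of it (closer to Firm A at 5) go to Firm A, those right go to Firm B.
  Hillcrest at 2 (w=2) → Firm A
  Southcross at 12 (w=20) → Firm A
  Midtown at 56 (w=20) → Firm B
  Eastvale at 71 (w=300) → Firm B
  Northgate at 88 (w=7) → Firm B
  Westmoor at 100 (w=4) → Firm B
Firm A captures 22; Firm B captures 331.

22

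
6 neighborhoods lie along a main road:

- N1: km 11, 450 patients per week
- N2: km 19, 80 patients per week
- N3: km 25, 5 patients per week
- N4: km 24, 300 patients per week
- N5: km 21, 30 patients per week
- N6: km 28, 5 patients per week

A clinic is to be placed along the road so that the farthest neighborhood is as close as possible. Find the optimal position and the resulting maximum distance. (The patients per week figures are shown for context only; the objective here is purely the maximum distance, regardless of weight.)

The 1-center on a line is the midpoint of the two extreme points: leftmost at 11, rightmost at 28.
Optimal location = (11 + 28)/2 = 19.5; maximum distance = (28 − 11)/2 = 8.5.

location 19.5, max distance 8.5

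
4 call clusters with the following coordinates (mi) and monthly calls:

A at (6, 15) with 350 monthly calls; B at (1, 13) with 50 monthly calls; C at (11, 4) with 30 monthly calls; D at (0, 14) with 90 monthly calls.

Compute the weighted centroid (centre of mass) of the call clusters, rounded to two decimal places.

(4.77, 14.00)

The minimiser of Σwᵢ‖p−pᵢ‖² is the weighted centroid p* = (Σwᵢpᵢ)/(Σwᵢ).
Σwᵢ = 520.
Σwᵢxᵢ = 350·6 + 50·1 + 30·11 + 90·0 = 2480.
Σwᵢyᵢ = 350·15 + 50·13 + 30·4 + 90·14 = 7280.
x* = 2480/520 = 4.77, y* = 7280/520 = 14.00.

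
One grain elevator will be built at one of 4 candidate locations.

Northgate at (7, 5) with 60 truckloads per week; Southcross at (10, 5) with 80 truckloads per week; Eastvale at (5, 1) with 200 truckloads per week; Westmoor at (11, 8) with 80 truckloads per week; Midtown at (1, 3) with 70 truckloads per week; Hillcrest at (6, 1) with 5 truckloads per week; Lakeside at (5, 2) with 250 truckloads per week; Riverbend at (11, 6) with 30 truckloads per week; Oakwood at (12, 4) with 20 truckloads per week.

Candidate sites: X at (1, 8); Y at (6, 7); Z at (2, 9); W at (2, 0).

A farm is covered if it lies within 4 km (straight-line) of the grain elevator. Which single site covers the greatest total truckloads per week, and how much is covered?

W, covering 520

Coverage radius r = 4 km; a point is covered iff (Δx)²+(Δy)² ≤ 4² = 16.
  X (1, 8): covers {none} → 0
  Y (6, 7): covers {Northgate} → 60
  Z (2, 9): covers {none} → 0
  W (2, 0): covers {Eastvale, Midtown, Lakeside} → 520
Maximum coverage at W: 520 truckloads per week.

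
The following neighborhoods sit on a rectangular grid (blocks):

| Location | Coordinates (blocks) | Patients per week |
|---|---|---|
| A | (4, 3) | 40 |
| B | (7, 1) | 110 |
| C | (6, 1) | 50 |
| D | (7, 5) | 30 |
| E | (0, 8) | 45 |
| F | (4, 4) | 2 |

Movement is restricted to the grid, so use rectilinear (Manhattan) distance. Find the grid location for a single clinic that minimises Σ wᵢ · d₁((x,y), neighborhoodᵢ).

Manhattan distance separates: Σwᵢ(|x−xᵢ|+|y−yᵢ|) = Σwᵢ|x−xᵢ| + Σwᵢ|y−yᵢ|, so x and y are optimised independently as 1-D weighted medians.
Total weight W = 277; half = 138.5.
x-coordinate, sorted with cumulative weight:
  x=0 (E, w=45) cum 45
  x=4 (A, w=40) cum 85
  x=4 (F, w=2) cum 87
  x=6 (C, w=50) cum 137
  x=7 (B, w=110) cum 247  ← median
  x=7 (D, w=30) cum 277
⇒ x* = 7
y-coordinate, sorted with cumulative weight:
  y=1 (B, w=110) cum 110
  y=1 (C, w=50) cum 160  ← median
  y=3 (A, w=40) cum 200
  y=4 (F, w=2) cum 202
  y=5 (D, w=30) cum 232
  y=8 (E, w=45) cum 277
⇒ y* = 1

(7, 1)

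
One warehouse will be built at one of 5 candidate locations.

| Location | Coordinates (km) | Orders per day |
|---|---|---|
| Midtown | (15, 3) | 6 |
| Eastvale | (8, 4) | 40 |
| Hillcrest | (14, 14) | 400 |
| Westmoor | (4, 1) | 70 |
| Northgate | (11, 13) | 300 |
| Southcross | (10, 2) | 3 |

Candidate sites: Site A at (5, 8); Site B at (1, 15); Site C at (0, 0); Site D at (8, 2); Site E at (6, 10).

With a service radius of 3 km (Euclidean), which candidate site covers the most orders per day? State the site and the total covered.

Coverage radius r = 3 km; a point is covered iff (Δx)²+(Δy)² ≤ 3² = 9.
  Site A (5, 8): covers {none} → 0
  Site B (1, 15): covers {none} → 0
  Site C (0, 0): covers {none} → 0
  Site D (8, 2): covers {Eastvale, Southcross} → 43
  Site E (6, 10): covers {none} → 0
Maximum coverage at Site D: 43 orders per day.

Site D, covering 43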